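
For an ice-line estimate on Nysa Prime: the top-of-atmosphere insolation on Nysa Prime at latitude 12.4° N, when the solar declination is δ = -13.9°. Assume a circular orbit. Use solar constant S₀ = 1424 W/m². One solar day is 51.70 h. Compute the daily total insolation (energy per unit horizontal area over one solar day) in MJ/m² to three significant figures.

cos H₀ = −tan(+12.4°) tan(-13.900°) = 0.0544, H₀ = 1.5164 rad.
Bracket: H₀ sin φ sin δ + cos φ cos δ sin H₀ = 1.5164×0.21474×-0.24023 + 0.97667×0.97072×0.99852 = -0.078227 + 0.946670 = 0.868443.
Q̄ = (S₀/π) × [bracket] = (1424/π) × 0.868443 = 393.64 W/m².
Daily total = Q̄ × 51.70 h × 3600 s/h = 393.64 × 51.70 × 3600 / 10⁶ = 73.26 MJ/m².

73.3 MJ/m²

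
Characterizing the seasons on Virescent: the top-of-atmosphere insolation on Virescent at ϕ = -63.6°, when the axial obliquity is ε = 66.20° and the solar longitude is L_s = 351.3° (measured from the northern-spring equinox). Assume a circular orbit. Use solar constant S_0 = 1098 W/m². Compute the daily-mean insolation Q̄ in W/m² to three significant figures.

Solar declination: sin δ = sin ε · sin L_s = sin 66.20° × sin 351.3° = -0.13840, so δ = -7.955°.
cos h₀ = −tan(-63.6°) tan(-7.955°) = -0.2815, h₀ = 1.8562 rad.
Bracket: h₀ sin ϕ sin δ + cos ϕ cos δ sin h₀ = 1.8562×-0.89571×-0.13840 + 0.44464×0.99038×0.95956 = 0.230106 + 0.422554 = 0.652660.
Q̄ = (S_0/π) × [bracket] = (1098/π) × 0.652660 = 228.1 W/m².

Q̄ ≈ 228 W/m²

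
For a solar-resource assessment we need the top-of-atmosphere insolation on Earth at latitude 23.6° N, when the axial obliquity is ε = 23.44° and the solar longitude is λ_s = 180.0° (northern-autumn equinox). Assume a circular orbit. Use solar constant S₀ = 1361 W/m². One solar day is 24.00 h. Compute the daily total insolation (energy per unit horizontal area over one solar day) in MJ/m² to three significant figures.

Solar declination: sin δ = sin ε · sin λ_s = sin 23.44° × sin 180.0° = 0.00000, so δ = +0.000°.
cos H₀ = −tan(+23.6°) tan(+0.000°) = -0.0000, H₀ = 1.5708 rad.
Bracket: H₀ sin φ sin δ + cos φ cos δ sin H₀ = 1.5708×0.40035×0.00000 + 0.91636×1.00000×1.00000 = 0.000000 + 0.916360 = 0.916360.
Q̄ = (S₀/π) × [bracket] = (1361/π) × 0.916360 = 396.99 W/m².
Daily total = Q̄ × 24.00 h × 3600 s/h = 396.99 × 24.00 × 3600 / 10⁶ = 34.30 MJ/m².

34.3 MJ/m²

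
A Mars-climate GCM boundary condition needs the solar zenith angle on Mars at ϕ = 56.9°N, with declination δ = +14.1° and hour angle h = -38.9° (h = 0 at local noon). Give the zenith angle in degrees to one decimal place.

cos θ_z = sin ϕ sin δ + cos ϕ cos δ cos h = 0.204081 + 0.412196 = 0.616277.
θ_z = arccos(0.616277) = 52.0°.

θ_z = 52.0°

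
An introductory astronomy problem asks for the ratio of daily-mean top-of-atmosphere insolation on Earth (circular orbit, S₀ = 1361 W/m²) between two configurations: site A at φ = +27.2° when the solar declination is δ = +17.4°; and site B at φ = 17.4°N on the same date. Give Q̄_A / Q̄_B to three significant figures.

Q̄_A / Q̄_B ≈ 1.02

— Configuration A (φ=+27.2°):
cos H₀ = −tan(+27.2°) tan(+17.400°) = -0.1611, H₀ = 1.7326 rad.
Bracket: H₀ sin φ sin δ + cos φ cos δ sin H₀ = 1.7326×0.45710×0.29904 + 0.88942×0.95424×0.98695 = 0.236831 + 0.837644 = 1.074475.
Q̄ = (S₀/π) × [bracket] = (1361/π) × 1.074475 = 465.48 W/m².
— Configuration B (φ=+17.4°):
cos H₀ = −tan(+17.4°) tan(+17.400°) = -0.0982, H₀ = 1.6692 rad.
Bracket: H₀ sin φ sin δ + cos φ cos δ sin H₀ = 1.6692×0.29904×0.29904 + 0.95424×0.95424×0.99517 = 0.149268 + 0.906176 = 1.055444.
Q̄ = (S₀/π) × [bracket] = (1361/π) × 1.055444 = 457.24 W/m².
Ratio Q̄_A / Q̄_B = 465.48 / 457.24 = 1.018.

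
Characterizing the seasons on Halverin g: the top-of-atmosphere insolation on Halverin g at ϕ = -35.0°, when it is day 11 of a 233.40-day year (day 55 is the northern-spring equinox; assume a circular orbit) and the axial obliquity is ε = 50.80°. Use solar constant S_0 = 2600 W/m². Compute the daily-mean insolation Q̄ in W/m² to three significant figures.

Solar longitude: L_s = 360° × (11 − 55)/233.40 = -67.866°, i.e. -67.866° + 360° = 292.134°.
sin δ = sin 50.80° × sin 292.134° = -0.71784, so δ = -45.876°.
cos h₀ = −tan(-35.0°) tan(-45.876°) = -0.7220, h₀ = 2.3774 rad.
Bracket: h₀ sin ϕ sin δ + cos ϕ cos δ sin h₀ = 2.3774×-0.57358×-0.71784 + 0.81915×0.69621×0.69194 = 0.978868 + 0.394614 = 1.373482.
Q̄ = (S_0/π) × [bracket] = (2600/π) × 1.373482 = 1137 W/m².

Q̄ ≈ 1.14e+03 W/m²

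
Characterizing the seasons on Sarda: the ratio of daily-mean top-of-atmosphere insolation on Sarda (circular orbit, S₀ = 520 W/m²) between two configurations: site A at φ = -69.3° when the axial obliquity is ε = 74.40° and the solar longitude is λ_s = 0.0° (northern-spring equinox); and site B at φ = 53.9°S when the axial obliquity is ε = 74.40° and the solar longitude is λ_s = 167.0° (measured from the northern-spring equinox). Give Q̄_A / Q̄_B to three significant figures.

— Configuration A (φ=-69.3°):
Solar declination: sin δ = sin ε · sin λ_s = sin 74.40° × sin 0.0° = 0.00000, so δ = +0.000°.
cos H₀ = −tan(-69.3°) tan(+0.000°) = 0.0000, H₀ = 1.5708 rad.
Bracket: H₀ sin φ sin δ + cos φ cos δ sin H₀ = 1.5708×-0.93544×0.00000 + 0.35347×1.00000×1.00000 = -0.000000 + 0.353470 = 0.353470.
Q̄ = (S₀/π) × [bracket] = (520/π) × 0.353470 = 58.507 W/m².
— Configuration B (φ=-53.9°):
Solar declination: sin δ = sin ε · sin λ_s = sin 74.40° × sin 167.0° = 0.21666, so δ = +12.513°.
cos H₀ = −tan(-53.9°) tan(+12.513°) = 0.3044, H₀ = 1.2615 rad.
Bracket: H₀ sin φ sin δ + cos φ cos δ sin H₀ = 1.2615×-0.80799×0.21666 + 0.58920×0.97625×0.95256 = -0.220837 + 0.547919 = 0.327082.
Q̄ = (S₀/π) × [bracket] = (520/π) × 0.327082 = 54.139 W/m².
Ratio Q̄_A / Q̄_B = 58.507 / 54.139 = 1.081.

Q̄_A / Q̄_B ≈ 1.08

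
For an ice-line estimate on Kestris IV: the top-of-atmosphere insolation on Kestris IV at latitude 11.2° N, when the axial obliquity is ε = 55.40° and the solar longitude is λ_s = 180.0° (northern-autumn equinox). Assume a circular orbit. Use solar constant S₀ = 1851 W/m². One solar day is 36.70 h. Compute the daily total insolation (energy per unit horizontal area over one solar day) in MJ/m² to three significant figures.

Solar declination: sin δ = sin ε · sin λ_s = sin 55.40° × sin 180.0° = 0.00000, so δ = +0.000°.
cos H₀ = −tan(+11.2°) tan(+0.000°) = -0.0000, H₀ = 1.5708 rad.
Bracket: H₀ sin φ sin δ + cos φ cos δ sin H₀ = 1.5708×0.19423×0.00000 + 0.98096×1.00000×1.00000 = 0.000000 + 0.980960 = 0.980960.
Q̄ = (S₀/π) × [bracket] = (1851/π) × 0.980960 = 577.97 W/m².
Daily total = Q̄ × 36.70 h × 3600 s/h = 577.97 × 36.70 × 3600 / 10⁶ = 76.36 MJ/m².

76.4 MJ/m²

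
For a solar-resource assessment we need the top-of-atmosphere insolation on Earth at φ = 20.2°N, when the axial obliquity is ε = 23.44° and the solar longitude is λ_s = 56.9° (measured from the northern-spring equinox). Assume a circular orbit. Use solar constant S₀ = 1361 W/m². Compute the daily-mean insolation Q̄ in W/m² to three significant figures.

Solar declination: sin δ = sin ε · sin λ_s = sin 23.44° × sin 56.9° = 0.33323, so δ = +19.465°.
cos H₀ = −tan(+20.2°) tan(+19.465°) = -0.1300, H₀ = 1.7012 rad.
Bracket: H₀ sin φ sin δ + cos φ cos δ sin H₀ = 1.7012×0.34530×0.33323 + 0.93849×0.94284×0.99151 = 0.195747 + 0.877334 = 1.073081.
Q̄ = (S₀/π) × [bracket] = (1361/π) × 1.073081 = 464.9 W/m².

Q̄ ≈ 465 W/m²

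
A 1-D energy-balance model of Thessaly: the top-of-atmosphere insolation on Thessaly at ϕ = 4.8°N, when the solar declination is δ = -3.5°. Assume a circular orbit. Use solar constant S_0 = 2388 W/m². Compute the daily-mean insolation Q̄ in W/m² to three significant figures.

Q̄ ≈ 750 W/m²

cos h₀ = −tan(+4.8°) tan(-3.500°) = 0.0051, h₀ = 1.5657 rad.
Bracket: h₀ sin ϕ sin δ + cos ϕ cos δ sin h₀ = 1.5657×0.08368×-0.06105 + 0.99649×0.99813×0.99999 = -0.007999 + 0.994617 = 0.986618.
Q̄ = (S_0/π) × [bracket] = (2388/π) × 0.986618 = 750.0 W/m².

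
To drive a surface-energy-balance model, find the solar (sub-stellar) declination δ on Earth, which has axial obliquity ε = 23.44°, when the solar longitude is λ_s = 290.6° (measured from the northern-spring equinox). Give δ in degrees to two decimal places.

sin δ = sin ε · sin λ_s = sin 23.44° × sin 290.6° = -0.372354.
δ = arcsin(-0.372354) = -21.86°.

δ = -21.86°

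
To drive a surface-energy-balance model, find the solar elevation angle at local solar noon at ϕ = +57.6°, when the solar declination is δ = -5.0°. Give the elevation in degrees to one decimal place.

At local noon the hour angle is zero, so the zenith angle equals |ϕ − δ| = |+57.6° − (-5.000°)| = 62.600°.
Elevation = 90° − 62.600° = 27.4°.

27.4°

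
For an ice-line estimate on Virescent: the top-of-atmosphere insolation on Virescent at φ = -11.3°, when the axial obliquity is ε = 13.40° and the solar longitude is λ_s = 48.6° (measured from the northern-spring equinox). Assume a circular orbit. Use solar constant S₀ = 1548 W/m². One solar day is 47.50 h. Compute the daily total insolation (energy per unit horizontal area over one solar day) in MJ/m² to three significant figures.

Solar declination: sin δ = sin ε · sin λ_s = sin 13.40° × sin 48.6° = 0.17384, so δ = +10.011°.
cos H₀ = −tan(-11.3°) tan(+10.011°) = 0.0353, H₀ = 1.5355 rad.
Bracket: H₀ sin φ sin δ + cos φ cos δ sin H₀ = 1.5355×-0.19595×0.17384 + 0.98061×0.98477×0.99938 = -0.052305 + 0.965077 = 0.912772.
Q̄ = (S₀/π) × [bracket] = (1548/π) × 0.912772 = 449.76 W/m².
Daily total = Q̄ × 47.50 h × 3600 s/h = 449.76 × 47.50 × 3600 / 10⁶ = 76.91 MJ/m².

76.9 MJ/m²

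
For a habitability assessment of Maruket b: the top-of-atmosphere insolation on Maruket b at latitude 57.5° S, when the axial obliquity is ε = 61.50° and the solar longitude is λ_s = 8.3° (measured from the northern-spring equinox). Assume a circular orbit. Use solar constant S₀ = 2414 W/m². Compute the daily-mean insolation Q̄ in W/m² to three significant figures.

Solar declination: sin δ = sin ε · sin λ_s = sin 61.50° × sin 8.3° = 0.12686, so δ = +7.288°.
cos H₀ = −tan(-57.5°) tan(+7.288°) = 0.2008, H₀ = 1.3687 rad.
Bracket: H₀ sin φ sin δ + cos φ cos δ sin H₀ = 1.3687×-0.84339×0.12686 + 0.53730×0.99192×0.97964 = -0.146441 + 0.522108 = 0.375667.
Q̄ = (S₀/π) × [bracket] = (2414/π) × 0.375667 = 288.7 W/m².

Q̄ ≈ 289 W/m²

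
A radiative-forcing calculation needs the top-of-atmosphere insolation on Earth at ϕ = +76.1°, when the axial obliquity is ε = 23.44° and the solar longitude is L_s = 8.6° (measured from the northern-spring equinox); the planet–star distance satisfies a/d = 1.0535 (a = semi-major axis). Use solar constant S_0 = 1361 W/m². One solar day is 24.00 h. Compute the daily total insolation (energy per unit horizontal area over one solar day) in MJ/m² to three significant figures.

Solar declination: sin δ = sin ε · sin L_s = sin 23.44° × sin 8.6° = 0.05948, so δ = +3.410°.
cos h₀ = −tan(+76.1°) tan(+3.410°) = -0.2408, h₀ = 1.8140 rad.
Bracket: h₀ sin ϕ sin δ + cos ϕ cos δ sin h₀ = 1.8140×0.97072×0.05948 + 0.24023×0.99823×0.97058 = 0.104738 + 0.232750 = 0.337488.
Inverse-square distance factor (a/d)² = 1.0535² = 1.109862.
Q̄ = (S_0/π) × 1.109862 × [bracket] = (1361/π) × 1.109862 × 0.337488 = 162.27 W/m².
Daily total = Q̄ × 24.00 h × 3600 s/h = 162.27 × 24.00 × 3600 / 10⁶ = 14.02 MJ/m².

14.0 MJ/m²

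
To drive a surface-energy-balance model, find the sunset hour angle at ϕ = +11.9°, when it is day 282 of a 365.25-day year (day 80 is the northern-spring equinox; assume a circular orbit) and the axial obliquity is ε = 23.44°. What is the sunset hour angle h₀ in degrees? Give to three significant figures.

h₀ = 88.4°

Solar longitude: L_s = 360° × (282 − 80)/365.25 = 199.097°.
sin δ = sin 23.44° × sin 199.097° = -0.13014, so δ = -7.478°.
cos h₀ = −tan ϕ · tan δ = −tan(+11.9°) × tan(-7.478°) = 0.0277, so h₀ = 1.5431 rad = 88.41°.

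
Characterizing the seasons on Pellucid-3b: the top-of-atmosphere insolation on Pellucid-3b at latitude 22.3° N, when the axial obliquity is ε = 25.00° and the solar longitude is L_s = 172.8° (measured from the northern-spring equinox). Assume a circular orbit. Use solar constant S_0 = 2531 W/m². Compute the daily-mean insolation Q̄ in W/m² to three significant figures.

Solar declination: sin δ = sin ε · sin L_s = sin 25.00° × sin 172.8° = 0.05297, so δ = +3.036°.
cos h₀ = −tan(+22.3°) tan(+3.036°) = -0.0218, h₀ = 1.5926 rad.
Bracket: h₀ sin ϕ sin δ + cos ϕ cos δ sin h₀ = 1.5926×0.37946×0.05297 + 0.92521×0.99860×0.99976 = 0.032011 + 0.923693 = 0.955704.
Q̄ = (S_0/π) × [bracket] = (2531/π) × 0.955704 = 770.0 W/m².

Q̄ ≈ 770 W/m²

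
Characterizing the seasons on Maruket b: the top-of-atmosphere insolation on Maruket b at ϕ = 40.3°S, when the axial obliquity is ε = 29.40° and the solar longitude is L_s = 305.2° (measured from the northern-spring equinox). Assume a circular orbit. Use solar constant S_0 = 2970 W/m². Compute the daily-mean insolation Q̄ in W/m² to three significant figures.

Q̄ ≈ 1.09e+03 W/m²

Solar declination: sin δ = sin ε · sin L_s = sin 29.40° × sin 305.2° = -0.40114, so δ = -23.649°.
cos h₀ = −tan(-40.3°) tan(-23.649°) = -0.3714, h₀ = 1.9513 rad.
Bracket: h₀ sin ϕ sin δ + cos ϕ cos δ sin h₀ = 1.9513×-0.64679×-0.40114 + 0.76267×0.91602×0.92848 = 0.506271 + 0.648656 = 1.154927.
Q̄ = (S_0/π) × [bracket] = (2970/π) × 1.154927 = 1092 W/m².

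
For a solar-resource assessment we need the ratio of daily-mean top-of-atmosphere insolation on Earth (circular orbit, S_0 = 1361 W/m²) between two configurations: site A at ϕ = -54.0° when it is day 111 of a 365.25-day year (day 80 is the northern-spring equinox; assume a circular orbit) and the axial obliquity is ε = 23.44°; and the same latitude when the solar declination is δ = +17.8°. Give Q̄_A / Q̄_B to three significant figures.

Q̄_A / Q̄_B ≈ 1.51

— Configuration A (ϕ=-54.0°):
Solar longitude: L_s = 360° × (111 − 80)/365.25 = 30.554°.
sin δ = sin 23.44° × sin 30.554° = 0.20222, so δ = +11.667°.
cos h₀ = −tan(-54.0°) tan(+11.667°) = 0.2842, h₀ = 1.2826 rad.
Bracket: h₀ sin ϕ sin δ + cos ϕ cos δ sin h₀ = 1.2826×-0.80902×0.20222 + 0.58779×0.97934×0.95876 = -0.209833 + 0.551907 = 0.342074.
Q̄ = (S_0/π) × [bracket] = (1361/π) × 0.342074 = 148.19 W/m².
— Configuration B (ϕ=-54.0°):
cos h₀ = −tan(-54.0°) tan(+17.800°) = 0.4419, h₀ = 1.1131 rad.
Bracket: h₀ sin ϕ sin δ + cos ϕ cos δ sin h₀ = 1.1131×-0.80902×0.30570 + 0.58779×0.95213×0.89706 = -0.275289 + 0.502042 = 0.226753.
Q̄ = (S_0/π) × [bracket] = (1361/π) × 0.226753 = 98.234 W/m².
Ratio Q̄_A / Q̄_B = 148.19 / 98.234 = 1.509.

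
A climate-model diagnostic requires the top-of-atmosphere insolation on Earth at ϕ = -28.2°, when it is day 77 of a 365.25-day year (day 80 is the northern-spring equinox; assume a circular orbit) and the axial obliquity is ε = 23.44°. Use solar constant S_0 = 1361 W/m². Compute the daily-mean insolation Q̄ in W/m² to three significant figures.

Q̄ ≈ 388 W/m²

Solar longitude: L_s = 360° × (77 − 80)/365.25 = -2.957°, i.e. -2.957° + 360° = 357.043°.
sin δ = sin 23.44° × sin 357.043° = -0.02052, so δ = -1.176°.
cos h₀ = −tan(-28.2°) tan(-1.176°) = -0.0110, h₀ = 1.5818 rad.
Bracket: h₀ sin ϕ sin δ + cos ϕ cos δ sin h₀ = 1.5818×-0.47255×-0.02052 + 0.88130×0.99979×0.99994 = 0.015338 + 0.881062 = 0.896400.
Q̄ = (S_0/π) × [bracket] = (1361/π) × 0.896400 = 388.3 W/m².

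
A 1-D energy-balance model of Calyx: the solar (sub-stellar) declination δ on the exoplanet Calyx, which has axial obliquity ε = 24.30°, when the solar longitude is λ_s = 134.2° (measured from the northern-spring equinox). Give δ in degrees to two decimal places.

sin δ = sin ε · sin λ_s = sin 24.30° × sin 134.2° = 0.295019.
δ = arcsin(0.295019) = +17.16°.

δ = +17.16°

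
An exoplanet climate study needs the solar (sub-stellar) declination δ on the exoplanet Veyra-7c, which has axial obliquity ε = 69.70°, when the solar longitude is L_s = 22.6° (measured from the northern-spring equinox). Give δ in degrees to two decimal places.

δ = +21.13°

sin δ = sin ε · sin L_s = sin 69.70° × sin 22.6° = 0.360426.
δ = arcsin(0.360426) = +21.13°.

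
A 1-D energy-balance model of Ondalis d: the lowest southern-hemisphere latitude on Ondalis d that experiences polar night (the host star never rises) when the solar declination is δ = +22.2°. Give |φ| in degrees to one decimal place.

Polar night requires cos H₀ = −tan φ tan δ ≥ 1, i.e. tan φ tan δ ≤ −1.
The boundary is |tan φ| · |tan δ| = 1, so |φ| = 90° − |δ| = 90° − 22.2° = 67.8° in the southern hemisphere.

|φ| = 67.8°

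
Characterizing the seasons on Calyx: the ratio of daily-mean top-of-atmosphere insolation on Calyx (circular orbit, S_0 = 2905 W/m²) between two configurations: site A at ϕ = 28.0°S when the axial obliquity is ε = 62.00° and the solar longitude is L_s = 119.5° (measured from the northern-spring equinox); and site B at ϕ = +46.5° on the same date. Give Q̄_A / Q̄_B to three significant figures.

— Configuration A (ϕ=-28.0°):
Solar declination: sin δ = sin ε · sin L_s = sin 62.00° × sin 119.5° = 0.76848, so δ = +50.217°.
cos h₀ = −tan(-28.0°) tan(+50.217°) = 0.6386, h₀ = 0.8782 rad.
Bracket: h₀ sin ϕ sin δ + cos ϕ cos δ sin h₀ = 0.8782×-0.46947×0.76848 + 0.88295×0.63988×0.76956 = -0.316836 + 0.434788 = 0.117952.
Q̄ = (S_0/π) × [bracket] = (2905/π) × 0.117952 = 109.07 W/m².
— Configuration B (ϕ=+46.5°):
cos h₀ = −tan(+46.5°) tan(+50.217°) = -1.2656 ≤ −1 ⇒ polar day, h₀ = π.
Bracket: h₀ sin ϕ sin δ + cos ϕ cos δ sin h₀ = 3.1416×0.72537×0.76848 + 0.68835×0.63988×0.00000 = 1.751229 + 0.000000 = 1.751229.
Q̄ = (S_0/π) × [bracket] = (2905/π) × 1.751229 = 1619.3 W/m².
Ratio Q̄_A / Q̄_B = 109.07 / 1619.3 = 0.06736.

Q̄_A / Q̄_B ≈ 0.0674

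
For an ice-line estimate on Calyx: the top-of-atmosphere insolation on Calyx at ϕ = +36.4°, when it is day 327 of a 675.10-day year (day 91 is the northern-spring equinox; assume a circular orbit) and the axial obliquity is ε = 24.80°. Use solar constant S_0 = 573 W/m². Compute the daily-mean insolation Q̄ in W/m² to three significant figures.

Q̄ ≈ 201 W/m²

Solar longitude: L_s = 360° × (327 − 91)/675.10 = 125.848°.
sin δ = sin 24.80° × sin 125.848° = 0.34000, so δ = +19.877°.
cos h₀ = −tan(+36.4°) tan(+19.877°) = -0.2665, h₀ = 1.8406 rad.
Bracket: h₀ sin ϕ sin δ + cos ϕ cos δ sin h₀ = 1.8406×0.59342×0.34000 + 0.80489×0.94043×0.96382 = 0.371365 + 0.729557 = 1.100922.
Q̄ = (S_0/π) × [bracket] = (573/π) × 1.100922 = 200.8 W/m².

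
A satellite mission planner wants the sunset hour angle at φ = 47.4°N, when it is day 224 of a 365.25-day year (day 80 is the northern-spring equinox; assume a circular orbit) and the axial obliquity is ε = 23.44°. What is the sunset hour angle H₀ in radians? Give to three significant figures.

H₀ = 1.85 rad

Solar longitude: λ_s = 360° × (224 − 80)/365.25 = 141.930°.
sin δ = sin 23.44° × sin 141.930° = 0.24528, so δ = +14.199°.
cos H₀ = −tan φ · tan δ = −tan(+47.4°) × tan(+14.199°) = -0.2752, so H₀ = 1.8495 rad = 105.97°.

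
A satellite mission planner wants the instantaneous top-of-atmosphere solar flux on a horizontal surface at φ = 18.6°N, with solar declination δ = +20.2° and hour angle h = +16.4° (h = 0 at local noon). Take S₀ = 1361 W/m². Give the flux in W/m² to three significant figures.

1.31e+03 W/m²

cos θ_z = sin φ sin δ + cos φ cos δ cos h = 0.110136 + 0.853285 = 0.963421.
Flux = S₀ · cos θ_z = 1361 × 0.963421 = 1311 W/m².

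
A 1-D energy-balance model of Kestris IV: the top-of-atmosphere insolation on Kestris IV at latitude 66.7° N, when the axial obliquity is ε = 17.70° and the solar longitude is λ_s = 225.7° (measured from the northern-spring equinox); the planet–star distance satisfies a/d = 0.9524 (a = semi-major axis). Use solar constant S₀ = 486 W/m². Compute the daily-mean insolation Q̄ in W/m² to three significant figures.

Solar declination: sin δ = sin ε · sin λ_s = sin 17.70° × sin 225.7° = -0.21759, so δ = -12.568°.
cos H₀ = −tan(+66.7°) tan(-12.568°) = 0.5177, H₀ = 1.0267 rad.
Bracket: H₀ sin φ sin δ + cos φ cos δ sin H₀ = 1.0267×0.91845×-0.21759 + 0.39555×0.97604×0.85559 = -0.205181 + 0.330320 = 0.125139.
Inverse-square distance factor (a/d)² = 0.9524² = 0.907066.
Q̄ = (S₀/π) × 0.907066 × [bracket] = (486/π) × 0.907066 × 0.125139 = 17.56 W/m².

Q̄ ≈ 17.6 W/m²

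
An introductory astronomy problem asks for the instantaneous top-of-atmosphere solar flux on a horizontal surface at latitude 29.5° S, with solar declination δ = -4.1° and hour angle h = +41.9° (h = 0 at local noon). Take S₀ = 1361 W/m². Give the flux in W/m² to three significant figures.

927 W/m²

cos θ_z = sin φ sin δ + cos φ cos δ cos h = 0.035207 + 0.646158 = 0.681365.
Flux = S₀ · cos θ_z = 1361 × 0.681365 = 927.3 W/m².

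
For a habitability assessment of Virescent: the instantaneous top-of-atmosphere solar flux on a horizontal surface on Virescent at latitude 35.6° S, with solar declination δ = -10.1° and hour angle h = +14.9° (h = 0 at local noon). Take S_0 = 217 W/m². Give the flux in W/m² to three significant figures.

190 W/m²

cos θ_z = sin ϕ sin δ + cos ϕ cos δ cos h = 0.102085 + 0.773584 = 0.875669.
Flux = S_0 · cos θ_z = 217 × 0.875669 = 190.0 W/m².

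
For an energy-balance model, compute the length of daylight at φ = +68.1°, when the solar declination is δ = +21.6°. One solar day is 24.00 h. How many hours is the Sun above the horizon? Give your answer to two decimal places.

cos H₀ = −tan φ · tan δ = −tan(+68.1°) × tan(+21.600°) = -0.9849, so H₀ = 2.9676 rad = 170.03°.
Daylight = 2H₀/(2π) × 24.00 h = (2.9676/π) × 24.00 = 22.67 h.

22.67 h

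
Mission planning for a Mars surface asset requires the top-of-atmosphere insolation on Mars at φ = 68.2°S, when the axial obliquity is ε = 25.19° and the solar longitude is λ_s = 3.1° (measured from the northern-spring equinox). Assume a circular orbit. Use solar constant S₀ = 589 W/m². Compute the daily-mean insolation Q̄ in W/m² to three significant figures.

Q̄ ≈ 63.4 W/m²

Solar declination: sin δ = sin ε · sin λ_s = sin 25.19° × sin 3.1° = 0.02302, so δ = +1.319°.
cos H₀ = −tan(-68.2°) tan(+1.319°) = 0.0576, H₀ = 1.5132 rad.
Bracket: H₀ sin φ sin δ + cos φ cos δ sin H₀ = 1.5132×-0.92849×0.02302 + 0.37137×0.99974×0.99834 = -0.032343 + 0.370657 = 0.338314.
Q̄ = (S₀/π) × [bracket] = (589/π) × 0.338314 = 63.43 W/m².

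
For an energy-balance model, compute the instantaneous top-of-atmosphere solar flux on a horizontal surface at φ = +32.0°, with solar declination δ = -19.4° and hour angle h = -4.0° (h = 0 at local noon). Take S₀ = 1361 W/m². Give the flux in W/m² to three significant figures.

cos θ_z = sin φ sin δ + cos φ cos δ cos h = -0.176019 + 0.797950 = 0.621931.
Flux = S₀ · cos θ_z = 1361 × 0.621931 = 846.4 W/m².

846 W/m²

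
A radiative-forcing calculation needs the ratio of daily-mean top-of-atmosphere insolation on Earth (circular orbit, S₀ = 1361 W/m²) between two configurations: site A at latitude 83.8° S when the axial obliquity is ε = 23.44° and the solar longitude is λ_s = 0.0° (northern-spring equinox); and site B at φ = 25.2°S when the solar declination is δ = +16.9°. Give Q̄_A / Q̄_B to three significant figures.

— Configuration A (φ=-83.8°):
Solar declination: sin δ = sin ε · sin λ_s = sin 23.44° × sin 0.0° = 0.00000, so δ = +0.000°.
cos H₀ = −tan(-83.8°) tan(+0.000°) = 0.0000, H₀ = 1.5708 rad.
Bracket: H₀ sin φ sin δ + cos φ cos δ sin H₀ = 1.5708×-0.99415×0.00000 + 0.10800×1.00000×1.00000 = -0.000000 + 0.108000 = 0.108000.
Q̄ = (S₀/π) × [bracket] = (1361/π) × 0.108000 = 46.788 W/m².
— Configuration B (φ=-25.2°):
cos H₀ = −tan(-25.2°) tan(+16.900°) = 0.1430, H₀ = 1.4273 rad.
Bracket: H₀ sin φ sin δ + cos φ cos δ sin H₀ = 1.4273×-0.42578×0.29070 + 0.90483×0.95681×0.98973 = -0.176663 + 0.856859 = 0.680196.
Q̄ = (S₀/π) × [bracket] = (1361/π) × 0.680196 = 294.67 W/m².
Ratio Q̄_A / Q̄_B = 46.788 / 294.67 = 0.1588.

Q̄_A / Q̄_B ≈ 0.159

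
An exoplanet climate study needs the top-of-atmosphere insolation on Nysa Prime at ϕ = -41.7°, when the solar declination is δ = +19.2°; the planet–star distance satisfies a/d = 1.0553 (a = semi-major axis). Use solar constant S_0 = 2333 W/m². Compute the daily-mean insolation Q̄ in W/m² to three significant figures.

cos h₀ = −tan(-41.7°) tan(+19.200°) = 0.3103, h₀ = 1.2553 rad.
Bracket: h₀ sin ϕ sin δ + cos ϕ cos δ sin h₀ = 1.2553×-0.66523×0.32887 + 0.74664×0.94438×0.95065 = -0.274627 + 0.670315 = 0.395688.
Inverse-square distance factor (a/d)² = 1.0553² = 1.113658.
Q̄ = (S_0/π) × 1.113658 × [bracket] = (2333/π) × 1.113658 × 0.395688 = 327.2 W/m².

Q̄ ≈ 327 W/m²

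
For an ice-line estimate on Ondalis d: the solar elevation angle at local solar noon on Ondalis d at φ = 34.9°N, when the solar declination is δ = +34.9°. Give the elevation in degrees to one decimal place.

90.0°

At local noon the hour angle is zero, so the zenith angle equals |φ − δ| = |+34.9° − (+34.900°)| = 0.000°.
Elevation = 90° − 0.000° = 90.0°.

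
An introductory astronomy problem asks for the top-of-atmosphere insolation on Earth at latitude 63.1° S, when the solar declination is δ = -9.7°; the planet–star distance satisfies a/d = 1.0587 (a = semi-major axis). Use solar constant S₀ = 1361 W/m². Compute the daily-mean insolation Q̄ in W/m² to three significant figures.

cos H₀ = −tan(-63.1°) tan(-9.700°) = -0.3369, H₀ = 1.9144 rad.
Bracket: H₀ sin φ sin δ + cos φ cos δ sin H₀ = 1.9144×-0.89180×-0.16849 + 0.45243×0.98570×0.94153 = 0.287657 + 0.419885 = 0.707542.
Inverse-square distance factor (a/d)² = 1.0587² = 1.120846.
Q̄ = (S₀/π) × 1.120846 × [bracket] = (1361/π) × 1.120846 × 0.707542 = 343.6 W/m².

Q̄ ≈ 344 W/m²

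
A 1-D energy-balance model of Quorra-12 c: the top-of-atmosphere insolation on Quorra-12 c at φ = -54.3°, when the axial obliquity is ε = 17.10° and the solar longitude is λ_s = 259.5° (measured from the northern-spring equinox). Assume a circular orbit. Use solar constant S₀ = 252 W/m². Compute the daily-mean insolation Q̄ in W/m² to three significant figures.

Solar declination: sin δ = sin ε · sin λ_s = sin 17.10° × sin 259.5° = -0.28912, so δ = -16.805°.
cos H₀ = −tan(-54.3°) tan(-16.805°) = -0.4203, H₀ = 2.0046 rad.
Bracket: H₀ sin φ sin δ + cos φ cos δ sin H₀ = 2.0046×-0.81208×-0.28912 + 0.58354×0.95729×0.90739 = 0.470657 + 0.506883 = 0.977540.
Q̄ = (S₀/π) × [bracket] = (252/π) × 0.977540 = 78.41 W/m².

Q̄ ≈ 78.4 W/m²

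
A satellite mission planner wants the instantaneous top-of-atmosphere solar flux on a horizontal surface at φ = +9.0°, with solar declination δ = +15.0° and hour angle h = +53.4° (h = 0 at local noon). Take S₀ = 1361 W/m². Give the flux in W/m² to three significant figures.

cos θ_z = sin φ sin δ + cos φ cos δ cos h = 0.040488 + 0.568819 = 0.609307.
Flux = S₀ · cos θ_z = 1361 × 0.609307 = 829.3 W/m².

829 W/m²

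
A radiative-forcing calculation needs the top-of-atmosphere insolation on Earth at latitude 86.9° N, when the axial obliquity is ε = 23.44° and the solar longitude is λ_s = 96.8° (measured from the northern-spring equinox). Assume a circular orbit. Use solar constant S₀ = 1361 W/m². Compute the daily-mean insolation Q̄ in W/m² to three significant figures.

Q̄ ≈ 537 W/m²

Solar declination: sin δ = sin ε · sin λ_s = sin 23.44° × sin 96.8° = 0.39499, so δ = +23.265°.
cos H₀ = −tan(+86.9°) tan(+23.265°) = -7.9388 ≤ −1 ⇒ polar day, H₀ = π.
Bracket: H₀ sin φ sin δ + cos φ cos δ sin H₀ = 3.1416×0.99854×0.39499 + 0.05408×0.91869×0.00000 = 1.239089 + 0.000000 = 1.239089.
Q̄ = (S₀/π) × [bracket] = (1361/π) × 1.239089 = 536.8 W/m².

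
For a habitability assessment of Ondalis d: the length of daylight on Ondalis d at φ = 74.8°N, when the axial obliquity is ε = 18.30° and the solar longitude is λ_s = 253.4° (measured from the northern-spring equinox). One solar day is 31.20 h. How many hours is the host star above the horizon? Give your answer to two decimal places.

Solar declination: sin δ = sin ε · sin λ_s = sin 18.30° × sin 253.4° = -0.30091, so δ = -17.512°.
cos H₀ = −tan φ · tan δ = 1.1613 ≥ 1, so the host star never rises (polar night) and H₀ = 0.
Daylight = 2H₀/(2π) × 31.20 h = (0.0000/π) × 31.20 = 0.00 h.

0.00 h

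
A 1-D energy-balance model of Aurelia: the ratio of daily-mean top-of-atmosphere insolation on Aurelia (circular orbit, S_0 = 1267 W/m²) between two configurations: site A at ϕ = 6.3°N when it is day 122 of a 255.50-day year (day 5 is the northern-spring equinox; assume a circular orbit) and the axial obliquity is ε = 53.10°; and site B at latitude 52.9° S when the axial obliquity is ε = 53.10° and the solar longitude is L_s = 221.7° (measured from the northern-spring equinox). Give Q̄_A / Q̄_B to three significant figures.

Q̄_A / Q̄_B ≈ 0.738

— Configuration A (ϕ=+6.3°):
Solar longitude: L_s = 360° × (122 − 5)/255.50 = 164.853°.
sin δ = sin 53.10° × sin 164.853° = 0.20895, so δ = +12.061°.
cos h₀ = −tan(+6.3°) tan(+12.061°) = -0.0236, h₀ = 1.5944 rad.
Bracket: h₀ sin ϕ sin δ + cos ϕ cos δ sin h₀ = 1.5944×0.10973×0.20895 + 0.99396×0.97793×0.99972 = 0.036557 + 0.971751 = 1.008308.
Q̄ = (S_0/π) × [bracket] = (1267/π) × 1.008308 = 406.65 W/m².
— Configuration B (ϕ=-52.9°):
Solar declination: sin δ = sin ε · sin L_s = sin 53.10° × sin 221.7° = -0.53197, so δ = -32.139°.
cos h₀ = −tan(-52.9°) tan(-32.139°) = -0.8307, h₀ = 2.5511 rad.
Bracket: h₀ sin ϕ sin δ + cos ϕ cos δ sin h₀ = 2.5511×-0.79758×-0.53197 + 0.60321×0.84676×0.55673 = 1.082403 + 0.284363 = 1.366766.
Q̄ = (S_0/π) × [bracket] = (1267/π) × 1.366766 = 551.21 W/m².
Ratio Q̄_A / Q̄_B = 406.65 / 551.21 = 0.7377.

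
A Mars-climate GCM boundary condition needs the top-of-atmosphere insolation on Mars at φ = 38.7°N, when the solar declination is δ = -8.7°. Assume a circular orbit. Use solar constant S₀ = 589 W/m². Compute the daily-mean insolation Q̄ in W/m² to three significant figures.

cos H₀ = −tan(+38.7°) tan(-8.700°) = 0.1226, H₀ = 1.4479 rad.
Bracket: H₀ sin φ sin δ + cos φ cos δ sin H₀ = 1.4479×0.62524×-0.15126 + 0.78043×0.98849×0.99246 = -0.136933 + 0.765631 = 0.628698.
Q̄ = (S₀/π) × [bracket] = (589/π) × 0.628698 = 117.9 W/m².

Q̄ ≈ 118 W/m²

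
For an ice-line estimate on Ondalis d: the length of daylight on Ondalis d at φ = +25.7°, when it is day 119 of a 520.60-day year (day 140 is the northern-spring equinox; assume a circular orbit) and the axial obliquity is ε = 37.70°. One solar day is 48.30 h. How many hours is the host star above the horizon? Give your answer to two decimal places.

23.00 h

Solar longitude: λ_s = 360° × (119 − 140)/520.60 = -14.522°, i.e. -14.522° + 360° = 345.478°.
sin δ = sin 37.70° × sin 345.478° = -0.15334, so δ = -8.820°.
cos H₀ = −tan φ · tan δ = −tan(+25.7°) × tan(-8.820°) = 0.0747, so H₀ = 1.4960 rad = 85.72°.
Daylight = 2H₀/(2π) × 48.30 h = (1.4960/π) × 48.30 = 23.00 h.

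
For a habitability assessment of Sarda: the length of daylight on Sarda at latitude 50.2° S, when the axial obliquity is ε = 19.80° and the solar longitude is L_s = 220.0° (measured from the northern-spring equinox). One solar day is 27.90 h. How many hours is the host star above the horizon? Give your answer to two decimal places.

16.36 h

Solar declination: sin δ = sin ε · sin L_s = sin 19.80° × sin 220.0° = -0.21774, so δ = -12.576°.
cos h₀ = −tan ϕ · tan δ = −tan(-50.2°) × tan(-12.576°) = -0.2678, so h₀ = 1.8419 rad = 105.53°.
Daylight = 2h₀/(2π) × 27.90 h = (1.8419/π) × 27.90 = 16.36 h.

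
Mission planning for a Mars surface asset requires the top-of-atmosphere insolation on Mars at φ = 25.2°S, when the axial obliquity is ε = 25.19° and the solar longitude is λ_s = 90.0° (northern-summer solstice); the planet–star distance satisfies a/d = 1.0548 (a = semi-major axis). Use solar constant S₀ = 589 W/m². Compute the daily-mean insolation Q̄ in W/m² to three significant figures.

Q̄ ≈ 116 W/m²

Solar declination: sin δ = sin ε · sin λ_s = sin 25.19° × sin 90.0° = 0.42562, so δ = +25.190°.
cos H₀ = −tan(-25.2°) tan(+25.190°) = 0.2213, H₀ = 1.3476 rad.
Bracket: H₀ sin φ sin δ + cos φ cos δ sin H₀ = 1.3476×-0.42578×0.42562 + 0.90483×0.90490×0.97520 = -0.244213 + 0.798475 = 0.554262.
Inverse-square distance factor (a/d)² = 1.0548² = 1.112603.
Q̄ = (S₀/π) × 1.112603 × [bracket] = (589/π) × 1.112603 × 0.554262 = 115.6 W/m².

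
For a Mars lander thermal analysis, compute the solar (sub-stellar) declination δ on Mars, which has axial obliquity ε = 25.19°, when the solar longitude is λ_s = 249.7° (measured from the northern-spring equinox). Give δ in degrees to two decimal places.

sin δ = sin ε · sin λ_s = sin 25.19° × sin 249.7° = -0.399186.
δ = arcsin(-0.399186) = -23.53°.

δ = -23.53°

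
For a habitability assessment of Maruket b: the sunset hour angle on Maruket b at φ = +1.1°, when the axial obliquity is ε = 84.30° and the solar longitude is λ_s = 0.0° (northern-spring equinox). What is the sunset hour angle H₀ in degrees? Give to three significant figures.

Solar declination: sin δ = sin ε · sin λ_s = sin 84.30° × sin 0.0° = 0.00000, so δ = +0.000°.
cos H₀ = −tan φ · tan δ = −tan(+1.1°) × tan(+0.000°) = -0.0000, so H₀ = 1.5708 rad = 90.00°.

H₀ = 90.0°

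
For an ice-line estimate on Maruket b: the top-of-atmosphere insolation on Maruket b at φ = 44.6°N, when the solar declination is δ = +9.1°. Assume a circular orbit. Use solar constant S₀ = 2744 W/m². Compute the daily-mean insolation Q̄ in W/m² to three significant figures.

Q̄ ≈ 774 W/m²

cos H₀ = −tan(+44.6°) tan(+9.100°) = -0.1580, H₀ = 1.7294 rad.
Bracket: H₀ sin φ sin δ + cos φ cos δ sin H₀ = 1.7294×0.70215×0.15816 + 0.71203×0.98741×0.98745 = 0.192053 + 0.694242 = 0.886295.
Q̄ = (S₀/π) × [bracket] = (2744/π) × 0.886295 = 774.1 W/m².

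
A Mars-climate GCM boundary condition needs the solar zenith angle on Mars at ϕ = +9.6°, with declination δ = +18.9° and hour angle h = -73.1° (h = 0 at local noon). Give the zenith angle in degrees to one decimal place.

θ_z = 71.0°

cos θ_z = sin ϕ sin δ + cos ϕ cos δ cos h = 0.054019 + 0.271178 = 0.325197.
θ_z = arccos(0.325197) = 71.0°.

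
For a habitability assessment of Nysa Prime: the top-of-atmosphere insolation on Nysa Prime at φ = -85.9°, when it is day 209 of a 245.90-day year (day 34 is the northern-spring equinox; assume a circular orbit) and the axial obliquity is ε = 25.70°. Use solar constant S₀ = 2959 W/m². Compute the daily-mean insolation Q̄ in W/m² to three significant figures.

Solar longitude: λ_s = 360° × (209 − 34)/245.90 = 256.202°.
sin δ = sin 25.70° × sin 256.202° = -0.42114, so δ = -24.907°.
cos H₀ = −tan(-85.9°) tan(-24.907°) = -6.4777 ≤ −1 ⇒ polar day, H₀ = π.
Bracket: H₀ sin φ sin δ + cos φ cos δ sin H₀ = 3.1416×-0.99744×-0.42114 + 0.07150×0.90699×0.00000 = 1.319666 + 0.000000 = 1.319666.
Q̄ = (S₀/π) × [bracket] = (2959/π) × 1.319666 = 1243 W/m².

Q̄ ≈ 1.24e+03 W/m²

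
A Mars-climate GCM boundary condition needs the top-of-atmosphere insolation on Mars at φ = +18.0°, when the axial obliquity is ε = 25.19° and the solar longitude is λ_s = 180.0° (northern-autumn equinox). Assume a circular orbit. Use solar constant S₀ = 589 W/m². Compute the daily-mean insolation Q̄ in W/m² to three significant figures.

Q̄ ≈ 178 W/m²

Solar declination: sin δ = sin ε · sin λ_s = sin 25.19° × sin 180.0° = 0.00000, so δ = +0.000°.
cos H₀ = −tan(+18.0°) tan(+0.000°) = -0.0000, H₀ = 1.5708 rad.
Bracket: H₀ sin φ sin δ + cos φ cos δ sin H₀ = 1.5708×0.30902×0.00000 + 0.95106×1.00000×1.00000 = 0.000000 + 0.951060 = 0.951060.
Q̄ = (S₀/π) × [bracket] = (589/π) × 0.951060 = 178.3 W/m².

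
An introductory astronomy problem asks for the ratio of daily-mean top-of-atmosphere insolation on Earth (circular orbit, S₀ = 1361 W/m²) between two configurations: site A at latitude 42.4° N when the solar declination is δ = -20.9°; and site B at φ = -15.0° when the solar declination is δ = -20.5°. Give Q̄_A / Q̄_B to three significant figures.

Q̄_A / Q̄_B ≈ 0.337

— Configuration A (φ=+42.4°):
cos H₀ = −tan(+42.4°) tan(-20.900°) = 0.3487, H₀ = 1.2146 rad.
Bracket: H₀ sin φ sin δ + cos φ cos δ sin H₀ = 1.2146×0.67430×-0.35674 + 0.73846×0.93420×0.93724 = -0.292172 + 0.646573 = 0.354401.
Q̄ = (S₀/π) × [bracket] = (1361/π) × 0.354401 = 153.53 W/m².
— Configuration B (φ=-15.0°):
cos H₀ = −tan(-15.0°) tan(-20.500°) = -0.1002, H₀ = 1.6711 rad.
Bracket: H₀ sin φ sin δ + cos φ cos δ sin H₀ = 1.6711×-0.25882×-0.35021 + 0.96593×0.93667×0.99497 = 0.151471 + 0.900207 = 1.051678.
Q̄ = (S₀/π) × [bracket] = (1361/π) × 1.051678 = 455.61 W/m².
Ratio Q̄_A / Q̄_B = 153.53 / 455.61 = 0.3370.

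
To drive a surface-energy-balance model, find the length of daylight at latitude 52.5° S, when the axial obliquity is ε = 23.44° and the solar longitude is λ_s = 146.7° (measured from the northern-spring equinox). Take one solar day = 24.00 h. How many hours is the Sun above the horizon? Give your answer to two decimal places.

9.74 h

Solar declination: sin δ = sin ε · sin λ_s = sin 23.44° × sin 146.7° = 0.21839, so δ = +12.615°.
cos H₀ = −tan φ · tan δ = −tan(-52.5°) × tan(+12.615°) = 0.2917, so H₀ = 1.2748 rad = 73.04°.
Daylight = 2H₀/(2π) × 24.00 h = (1.2748/π) × 24.00 = 9.74 h.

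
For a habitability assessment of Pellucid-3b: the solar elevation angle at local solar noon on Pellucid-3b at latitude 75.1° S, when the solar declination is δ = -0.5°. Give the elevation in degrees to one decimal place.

At local noon the hour angle is zero, so the zenith angle equals |ϕ − δ| = |-75.1° − (-0.500°)| = 74.600°.
Elevation = 90° − 74.600° = 15.4°.

15.4°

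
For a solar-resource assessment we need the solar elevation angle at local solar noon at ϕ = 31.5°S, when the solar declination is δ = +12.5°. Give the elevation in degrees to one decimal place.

46.0°

At local noon the hour angle is zero, so the zenith angle equals |ϕ − δ| = |-31.5° − (+12.500°)| = 44.000°.
Elevation = 90° − 44.000° = 46.0°.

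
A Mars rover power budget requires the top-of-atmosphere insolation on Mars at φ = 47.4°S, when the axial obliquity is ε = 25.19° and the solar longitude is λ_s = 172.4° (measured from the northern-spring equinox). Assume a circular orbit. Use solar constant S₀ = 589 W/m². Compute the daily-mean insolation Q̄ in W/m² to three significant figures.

Q̄ ≈ 115 W/m²

Solar declination: sin δ = sin ε · sin λ_s = sin 25.19° × sin 172.4° = 0.05629, so δ = +3.227°.
cos H₀ = −tan(-47.4°) tan(+3.227°) = 0.0613, H₀ = 1.5094 rad.
Bracket: H₀ sin φ sin δ + cos φ cos δ sin H₀ = 1.5094×-0.73610×0.05629 + 0.67688×0.99841×0.99812 = -0.062542 + 0.674533 = 0.611991.
Q̄ = (S₀/π) × [bracket] = (589/π) × 0.611991 = 114.7 W/m².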